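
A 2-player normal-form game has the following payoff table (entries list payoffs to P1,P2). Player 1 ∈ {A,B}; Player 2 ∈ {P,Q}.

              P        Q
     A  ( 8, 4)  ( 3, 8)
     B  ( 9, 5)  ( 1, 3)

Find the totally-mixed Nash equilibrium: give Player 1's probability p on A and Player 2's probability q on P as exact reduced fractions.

(p,q) = (1/3, 2/3)

P1 indiff ⇒ q·8+(1-q)·3 = q·9+(1-q)·1 ⇒ q(-1) = (1-q)(-2) ⇒ q = 2/3
P2 indiff ⇒ p·4+(1-p)·5 = p·8+(1-p)·3 ⇒ p(-4) = (1-p)(-2) ⇒ p = 1/3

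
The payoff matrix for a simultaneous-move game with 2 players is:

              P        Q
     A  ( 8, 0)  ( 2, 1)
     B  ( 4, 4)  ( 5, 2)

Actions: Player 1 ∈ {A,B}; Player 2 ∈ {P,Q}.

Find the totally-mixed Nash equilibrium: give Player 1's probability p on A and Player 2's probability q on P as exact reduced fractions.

P1 indiff ⇒ q·8+(1-q)·2 = q·4+(1-q)·5 ⇒ q(4) = (1-q)(3) ⇒ q = 3/7
P2 indiff ⇒ p·0+(1-p)·4 = p·1+(1-p)·2 ⇒ p(-1) = (1-p)(-2) ⇒ p = 2/3

(p,q) = (2/3, 3/7)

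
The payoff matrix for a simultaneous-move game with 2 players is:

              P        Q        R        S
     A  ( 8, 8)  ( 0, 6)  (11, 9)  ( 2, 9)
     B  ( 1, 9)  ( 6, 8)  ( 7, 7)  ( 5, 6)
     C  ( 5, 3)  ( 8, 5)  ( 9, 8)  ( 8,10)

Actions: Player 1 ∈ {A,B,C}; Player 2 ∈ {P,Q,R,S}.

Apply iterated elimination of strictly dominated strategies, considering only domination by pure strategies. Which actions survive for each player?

Survivors P1:{A,C} P2:{R,S}

P1 drop B (C beats it: P:5>1 Q:8>6 R:9>7 S:8>5)
P2 drop P (R beats it: A:9>8 C:8>3)
P2 drop Q (R beats it: A:9>6 C:8>5)
P1→{A,C} P2→{R,S}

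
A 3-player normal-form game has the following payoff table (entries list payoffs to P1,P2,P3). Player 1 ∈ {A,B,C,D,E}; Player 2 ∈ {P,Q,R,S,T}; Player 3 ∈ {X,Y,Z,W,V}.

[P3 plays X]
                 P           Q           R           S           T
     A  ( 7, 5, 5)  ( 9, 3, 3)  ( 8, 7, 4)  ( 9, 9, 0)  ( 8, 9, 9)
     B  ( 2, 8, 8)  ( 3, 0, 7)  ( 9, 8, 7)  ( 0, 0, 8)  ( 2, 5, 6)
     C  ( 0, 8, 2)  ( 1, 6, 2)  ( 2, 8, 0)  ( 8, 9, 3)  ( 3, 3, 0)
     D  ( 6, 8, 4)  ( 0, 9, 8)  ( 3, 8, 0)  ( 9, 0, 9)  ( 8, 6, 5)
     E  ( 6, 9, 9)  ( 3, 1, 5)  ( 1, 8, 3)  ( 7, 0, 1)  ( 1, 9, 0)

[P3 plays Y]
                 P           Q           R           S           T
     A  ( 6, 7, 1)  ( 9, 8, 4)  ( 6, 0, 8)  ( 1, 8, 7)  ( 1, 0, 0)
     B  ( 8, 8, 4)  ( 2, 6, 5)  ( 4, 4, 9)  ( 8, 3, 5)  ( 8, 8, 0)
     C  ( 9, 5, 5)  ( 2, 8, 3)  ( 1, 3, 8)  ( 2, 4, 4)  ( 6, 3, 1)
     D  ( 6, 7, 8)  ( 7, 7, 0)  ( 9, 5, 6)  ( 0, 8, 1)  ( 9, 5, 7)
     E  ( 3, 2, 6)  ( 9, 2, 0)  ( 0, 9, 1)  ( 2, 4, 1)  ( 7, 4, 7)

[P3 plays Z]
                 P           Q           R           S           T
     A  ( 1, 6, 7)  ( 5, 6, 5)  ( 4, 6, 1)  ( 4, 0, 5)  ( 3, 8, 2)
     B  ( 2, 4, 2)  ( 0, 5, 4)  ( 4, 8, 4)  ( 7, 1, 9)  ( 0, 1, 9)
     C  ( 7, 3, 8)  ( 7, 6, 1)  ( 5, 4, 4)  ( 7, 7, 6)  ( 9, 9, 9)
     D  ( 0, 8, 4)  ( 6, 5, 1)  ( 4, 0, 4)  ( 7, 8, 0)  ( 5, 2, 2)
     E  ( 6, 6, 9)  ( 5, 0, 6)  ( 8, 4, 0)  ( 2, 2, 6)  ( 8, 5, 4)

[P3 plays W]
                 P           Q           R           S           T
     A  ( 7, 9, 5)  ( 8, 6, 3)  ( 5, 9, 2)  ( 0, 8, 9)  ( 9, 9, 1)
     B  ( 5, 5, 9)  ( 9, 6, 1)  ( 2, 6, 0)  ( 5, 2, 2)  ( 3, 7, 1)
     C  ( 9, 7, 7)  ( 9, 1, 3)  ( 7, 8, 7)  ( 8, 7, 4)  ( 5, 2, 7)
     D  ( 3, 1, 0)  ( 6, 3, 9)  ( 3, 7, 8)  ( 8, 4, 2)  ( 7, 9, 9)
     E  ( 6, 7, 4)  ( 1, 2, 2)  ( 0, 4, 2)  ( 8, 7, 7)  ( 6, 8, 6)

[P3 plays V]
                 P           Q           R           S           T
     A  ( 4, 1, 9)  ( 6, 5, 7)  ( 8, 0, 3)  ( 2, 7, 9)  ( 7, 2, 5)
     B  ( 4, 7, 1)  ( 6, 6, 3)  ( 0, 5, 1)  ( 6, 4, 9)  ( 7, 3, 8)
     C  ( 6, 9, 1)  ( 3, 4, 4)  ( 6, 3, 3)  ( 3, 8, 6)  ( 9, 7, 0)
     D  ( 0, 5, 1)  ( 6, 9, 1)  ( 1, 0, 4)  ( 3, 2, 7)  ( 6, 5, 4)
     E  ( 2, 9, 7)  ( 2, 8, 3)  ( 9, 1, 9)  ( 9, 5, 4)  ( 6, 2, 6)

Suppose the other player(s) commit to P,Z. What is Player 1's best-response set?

argmax u_1 = {C}

u_1(A vs P,Z) = 1
u_1(B vs P,Z) = 2
u_1(C vs P,Z) = 7
u_1(D vs P,Z) = 0
u_1(E vs P,Z) = 6
max payoff 7 at {C}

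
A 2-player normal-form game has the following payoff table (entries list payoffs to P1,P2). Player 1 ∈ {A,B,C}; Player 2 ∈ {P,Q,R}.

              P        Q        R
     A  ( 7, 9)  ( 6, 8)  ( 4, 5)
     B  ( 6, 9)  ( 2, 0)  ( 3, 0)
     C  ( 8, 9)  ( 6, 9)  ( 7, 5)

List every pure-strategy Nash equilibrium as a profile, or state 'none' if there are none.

(A,P): not NE [P1→C gives 8>7]
(A,Q): not NE [P2→P gives 9>8]
(A,R): not NE [P1→C gives 7>4; P2→P gives 9>5]
(B,P): not NE [P1→C gives 8>6]
(B,Q): not NE [P1→C gives 6>2; P2→P gives 9>0]
(B,R): not NE [P1→C gives 7>3; P2→P gives 9>0]
(C,P): NE
(C,Q): NE
(C,R): not NE [P2→Q gives 9>5]

Nash profiles: (C,P), (C,Q)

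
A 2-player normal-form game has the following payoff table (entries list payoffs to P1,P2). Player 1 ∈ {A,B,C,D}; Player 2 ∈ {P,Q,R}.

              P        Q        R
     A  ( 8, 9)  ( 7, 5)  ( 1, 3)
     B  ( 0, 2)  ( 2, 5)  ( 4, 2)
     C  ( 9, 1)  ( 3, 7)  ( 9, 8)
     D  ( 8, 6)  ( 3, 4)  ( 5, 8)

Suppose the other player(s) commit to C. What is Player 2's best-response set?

argmax u_2 = {R}

u_2(P vs C) = 1
u_2(Q vs C) = 7
u_2(R vs C) = 8
max payoff 8 at {R}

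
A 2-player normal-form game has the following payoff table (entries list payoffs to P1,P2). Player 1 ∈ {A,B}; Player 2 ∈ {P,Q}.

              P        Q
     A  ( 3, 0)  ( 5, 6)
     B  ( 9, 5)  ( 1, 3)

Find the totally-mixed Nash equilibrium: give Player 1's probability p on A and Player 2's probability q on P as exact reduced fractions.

(p,q) = (1/4, 2/5)

P1 indiff ⇒ q·3+(1-q)·5 = q·9+(1-q)·1 ⇒ q(-6) = (1-q)(-4) ⇒ q = 2/5
P2 indiff ⇒ p·0+(1-p)·5 = p·6+(1-p)·3 ⇒ p(-6) = (1-p)(-2) ⇒ p = 1/4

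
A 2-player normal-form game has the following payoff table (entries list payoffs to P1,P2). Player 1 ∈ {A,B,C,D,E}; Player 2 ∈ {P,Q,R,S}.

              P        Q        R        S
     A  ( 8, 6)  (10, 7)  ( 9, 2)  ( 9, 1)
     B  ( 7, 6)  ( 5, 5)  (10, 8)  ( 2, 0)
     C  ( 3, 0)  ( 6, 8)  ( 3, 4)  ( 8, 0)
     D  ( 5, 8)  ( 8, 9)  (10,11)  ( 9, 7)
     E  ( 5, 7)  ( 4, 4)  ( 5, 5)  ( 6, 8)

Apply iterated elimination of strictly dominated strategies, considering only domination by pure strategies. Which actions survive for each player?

Survivors P1:{A,B,D} P2:{P,Q,R}

P1 drop C (A beats it: P:8>3 Q:10>6 R:9>3 S:9>8)
P1 drop E (A beats it: P:8>5 Q:10>4 R:9>5 S:9>6)
P2 drop S (P beats it: A:6>1 B:6>0 D:8>7)
P1→{A,B,D} P2→{P,Q,R}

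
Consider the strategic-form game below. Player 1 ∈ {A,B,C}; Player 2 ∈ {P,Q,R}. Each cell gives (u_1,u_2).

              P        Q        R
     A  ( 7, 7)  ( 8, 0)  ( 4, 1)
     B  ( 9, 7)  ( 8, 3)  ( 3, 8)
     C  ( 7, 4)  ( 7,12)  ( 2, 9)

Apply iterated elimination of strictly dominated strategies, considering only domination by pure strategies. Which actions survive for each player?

P1 drop C (B beats it: P:9>7 Q:8>7 R:3>2)
P2 drop Q (P beats it: A:7>0 B:7>3)
P1→{A,B} P2→{P,R}

Remaining: P1:{A,B} P2:{P,R}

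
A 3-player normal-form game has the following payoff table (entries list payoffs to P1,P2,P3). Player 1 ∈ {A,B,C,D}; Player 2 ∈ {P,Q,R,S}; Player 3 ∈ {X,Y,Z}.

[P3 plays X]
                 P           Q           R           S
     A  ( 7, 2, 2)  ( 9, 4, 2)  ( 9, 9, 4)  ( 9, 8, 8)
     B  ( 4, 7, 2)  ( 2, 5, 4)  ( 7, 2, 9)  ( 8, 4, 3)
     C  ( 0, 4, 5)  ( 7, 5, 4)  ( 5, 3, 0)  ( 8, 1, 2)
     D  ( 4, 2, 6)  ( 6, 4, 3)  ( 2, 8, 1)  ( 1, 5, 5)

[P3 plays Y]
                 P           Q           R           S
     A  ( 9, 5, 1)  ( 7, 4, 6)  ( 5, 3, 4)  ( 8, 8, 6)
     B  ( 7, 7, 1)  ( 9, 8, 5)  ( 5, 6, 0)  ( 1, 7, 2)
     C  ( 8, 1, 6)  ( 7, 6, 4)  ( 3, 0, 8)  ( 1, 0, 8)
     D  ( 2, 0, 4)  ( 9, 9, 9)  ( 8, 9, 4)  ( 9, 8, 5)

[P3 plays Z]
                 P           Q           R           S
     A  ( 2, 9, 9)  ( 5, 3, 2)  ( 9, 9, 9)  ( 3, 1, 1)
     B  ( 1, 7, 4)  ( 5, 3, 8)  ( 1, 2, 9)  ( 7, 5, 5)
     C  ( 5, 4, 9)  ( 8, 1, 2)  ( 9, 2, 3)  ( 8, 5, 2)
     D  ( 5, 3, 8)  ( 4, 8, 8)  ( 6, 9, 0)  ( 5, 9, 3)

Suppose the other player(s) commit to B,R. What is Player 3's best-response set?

P3 best: {X,Z}

u_3(X vs B,R) = 9
u_3(Y vs B,R) = 0
u_3(Z vs B,R) = 9
max payoff 9 at {X,Z}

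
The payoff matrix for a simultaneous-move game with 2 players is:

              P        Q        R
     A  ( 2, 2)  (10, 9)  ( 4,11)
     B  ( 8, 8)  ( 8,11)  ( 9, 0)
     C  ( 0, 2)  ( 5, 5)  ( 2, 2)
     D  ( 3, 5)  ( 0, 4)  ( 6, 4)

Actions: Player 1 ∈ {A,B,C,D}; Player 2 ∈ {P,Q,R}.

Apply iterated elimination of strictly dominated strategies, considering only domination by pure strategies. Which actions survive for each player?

P1 drop C (A beats it: P:2>0 Q:10>5 R:4>2)
P1 drop D (B beats it: P:8>3 Q:8>0 R:9>6)
P2 drop P (Q beats it: A:9>2 B:11>8)
P1→{A,B} P2→{Q,R}

Remaining: P1:{A,B} P2:{Q,R}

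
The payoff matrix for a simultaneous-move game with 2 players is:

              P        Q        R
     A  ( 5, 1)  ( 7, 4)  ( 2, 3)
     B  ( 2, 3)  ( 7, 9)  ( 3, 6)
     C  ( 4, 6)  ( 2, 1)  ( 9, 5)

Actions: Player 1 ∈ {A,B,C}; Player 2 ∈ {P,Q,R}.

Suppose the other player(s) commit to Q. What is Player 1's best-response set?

u_1(A vs Q) = 7
u_1(B vs Q) = 7
u_1(C vs Q) = 2
max payoff 7 at {A,B}

argmax u_1 = {A,B}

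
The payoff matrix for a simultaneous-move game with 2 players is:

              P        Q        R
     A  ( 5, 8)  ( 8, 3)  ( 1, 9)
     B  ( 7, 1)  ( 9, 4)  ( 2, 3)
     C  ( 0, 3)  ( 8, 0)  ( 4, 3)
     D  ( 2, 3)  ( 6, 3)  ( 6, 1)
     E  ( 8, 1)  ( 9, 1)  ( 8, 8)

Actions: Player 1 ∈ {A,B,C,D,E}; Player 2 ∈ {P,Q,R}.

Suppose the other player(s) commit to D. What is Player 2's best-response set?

P2 best: {P,Q}

u_2(P vs D) = 3
u_2(Q vs D) = 3
u_2(R vs D) = 1
max payoff 3 at {P,Q}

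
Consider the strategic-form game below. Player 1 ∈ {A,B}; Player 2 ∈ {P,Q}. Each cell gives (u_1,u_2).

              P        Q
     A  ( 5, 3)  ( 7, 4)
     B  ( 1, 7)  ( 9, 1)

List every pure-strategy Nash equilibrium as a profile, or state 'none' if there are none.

PSNE: ∅

(A,P): not NE [P2→Q gives 4>3]
(A,Q): not NE [P1→B gives 9>7]
(B,P): not NE [P1→A gives 5>1]
(B,Q): not NE [P2→P gives 7>1]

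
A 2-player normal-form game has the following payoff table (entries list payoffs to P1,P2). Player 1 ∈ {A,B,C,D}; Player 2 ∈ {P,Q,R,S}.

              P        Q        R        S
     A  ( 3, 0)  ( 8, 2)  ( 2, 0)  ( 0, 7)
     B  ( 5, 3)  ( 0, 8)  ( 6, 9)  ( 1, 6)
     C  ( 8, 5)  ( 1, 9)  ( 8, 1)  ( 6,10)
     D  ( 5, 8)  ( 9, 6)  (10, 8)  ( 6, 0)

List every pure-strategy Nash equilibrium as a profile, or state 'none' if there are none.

(A,P): not NE [P1→C gives 8>3; P2→S gives 7>0]
(A,Q): not NE [P1→D gives 9>8; P2→S gives 7>2]
(A,R): not NE [P1→D gives 10>2; P2→S gives 7>0]
(A,S): not NE [P1→D gives 6>0]
(B,P): not NE [P1→C gives 8>5; P2→R gives 9>3]
(B,Q): not NE [P1→D gives 9>0; P2→R gives 9>8]
(B,R): not NE [P1→D gives 10>6]
(B,S): not NE [P1→D gives 6>1; P2→R gives 9>6]
(C,P): not NE [P2→S gives 10>5]
(C,Q): not NE [P1→D gives 9>1; P2→S gives 10>9]
(C,R): not NE [P1→D gives 10>8; P2→S gives 10>1]
(C,S): NE
(D,P): not NE [P1→C gives 8>5]
(D,Q): not NE [P2→R gives 8>6]
(D,R): NE
(D,S): not NE [P2→R gives 8>0]

NE set: (C,S), (D,R)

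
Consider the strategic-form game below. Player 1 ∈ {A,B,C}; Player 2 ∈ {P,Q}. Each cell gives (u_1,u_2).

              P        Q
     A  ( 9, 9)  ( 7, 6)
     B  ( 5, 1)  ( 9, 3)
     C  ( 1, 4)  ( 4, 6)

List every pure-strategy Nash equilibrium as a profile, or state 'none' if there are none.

(A,P): NE
(A,Q): not NE [P1→B gives 9>7; P2→P gives 9>6]
(B,P): not NE [P1→A gives 9>5; P2→Q gives 3>1]
(B,Q): NE
(C,P): not NE [P1→A gives 9>1; P2→Q gives 6>4]
(C,Q): not NE [P1→B gives 9>4]

PSNE = {(A,P), (B,Q)}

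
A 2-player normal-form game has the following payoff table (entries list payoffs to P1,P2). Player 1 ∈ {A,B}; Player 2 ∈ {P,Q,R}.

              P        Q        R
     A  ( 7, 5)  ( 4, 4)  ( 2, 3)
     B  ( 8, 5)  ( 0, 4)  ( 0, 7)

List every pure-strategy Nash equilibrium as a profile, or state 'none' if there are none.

PSNE: ∅

(A,P): not NE [P1→B gives 8>7]
(A,Q): not NE [P2→P gives 5>4]
(A,R): not NE [P2→P gives 5>3]
(B,P): not NE [P2→R gives 7>5]
(B,Q): not NE [P1→A gives 4>0; P2→R gives 7>4]
(B,R): not NE [P1→A gives 2>0]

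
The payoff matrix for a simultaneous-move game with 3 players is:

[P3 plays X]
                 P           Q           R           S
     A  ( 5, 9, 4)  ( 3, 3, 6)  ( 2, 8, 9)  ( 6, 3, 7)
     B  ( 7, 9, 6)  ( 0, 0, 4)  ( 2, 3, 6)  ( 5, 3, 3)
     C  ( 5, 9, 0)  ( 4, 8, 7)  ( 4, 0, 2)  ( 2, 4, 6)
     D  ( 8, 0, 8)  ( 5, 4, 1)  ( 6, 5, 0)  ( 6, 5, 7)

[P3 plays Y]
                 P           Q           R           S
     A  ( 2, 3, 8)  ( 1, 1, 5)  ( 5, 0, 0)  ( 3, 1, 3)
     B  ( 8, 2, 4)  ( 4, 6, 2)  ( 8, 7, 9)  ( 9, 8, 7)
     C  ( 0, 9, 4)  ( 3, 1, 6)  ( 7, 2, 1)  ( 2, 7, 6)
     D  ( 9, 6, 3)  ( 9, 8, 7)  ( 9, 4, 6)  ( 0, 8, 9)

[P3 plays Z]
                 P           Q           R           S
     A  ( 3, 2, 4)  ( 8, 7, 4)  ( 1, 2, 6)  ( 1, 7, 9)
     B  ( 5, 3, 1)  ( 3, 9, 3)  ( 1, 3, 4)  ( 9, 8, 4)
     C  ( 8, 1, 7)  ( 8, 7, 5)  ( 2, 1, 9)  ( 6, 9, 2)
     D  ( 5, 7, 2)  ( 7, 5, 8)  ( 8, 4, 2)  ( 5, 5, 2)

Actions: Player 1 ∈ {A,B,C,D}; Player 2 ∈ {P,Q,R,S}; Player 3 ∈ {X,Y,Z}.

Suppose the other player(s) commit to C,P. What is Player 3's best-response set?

u_3(X vs C,P) = 0
u_3(Y vs C,P) = 4
u_3(Z vs C,P) = 7
max payoff 7 at {Z}

P3 best: {Z}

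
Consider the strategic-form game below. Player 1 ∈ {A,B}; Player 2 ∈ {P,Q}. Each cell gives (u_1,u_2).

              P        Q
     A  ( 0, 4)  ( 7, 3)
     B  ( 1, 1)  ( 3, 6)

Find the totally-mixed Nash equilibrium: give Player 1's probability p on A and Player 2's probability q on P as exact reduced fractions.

P1 indiff ⇒ q·0+(1-q)·7 = q·1+(1-q)·3 ⇒ q(-1) = (1-q)(-4) ⇒ q = 4/5
P2 indiff ⇒ p·4+(1-p)·1 = p·3+(1-p)·6 ⇒ p(1) = (1-p)(5) ⇒ p = 5/6

p=5/6, q=4/5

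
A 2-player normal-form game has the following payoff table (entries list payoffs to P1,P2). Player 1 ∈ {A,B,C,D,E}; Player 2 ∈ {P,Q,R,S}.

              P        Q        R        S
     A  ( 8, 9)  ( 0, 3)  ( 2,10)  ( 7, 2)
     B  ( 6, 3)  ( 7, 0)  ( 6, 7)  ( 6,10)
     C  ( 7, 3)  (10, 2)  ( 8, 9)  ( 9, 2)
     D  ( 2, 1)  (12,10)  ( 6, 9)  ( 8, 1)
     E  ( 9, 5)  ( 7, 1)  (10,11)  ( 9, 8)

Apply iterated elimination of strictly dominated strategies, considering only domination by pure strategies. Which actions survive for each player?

IESDS → P1:{C,D,E} P2:{Q,R}

P1 drop A (E beats it: P:9>8 Q:7>0 R:10>2 S:9>7)
P1 drop B (C beats it: P:7>6 Q:10>7 R:8>6 S:9>6)
P2 drop P (R beats it: C:9>3 D:9>1 E:11>5)
P2 drop S (R beats it: C:9>2 D:9>1 E:11>8)
P1→{C,D,E} P2→{Q,R}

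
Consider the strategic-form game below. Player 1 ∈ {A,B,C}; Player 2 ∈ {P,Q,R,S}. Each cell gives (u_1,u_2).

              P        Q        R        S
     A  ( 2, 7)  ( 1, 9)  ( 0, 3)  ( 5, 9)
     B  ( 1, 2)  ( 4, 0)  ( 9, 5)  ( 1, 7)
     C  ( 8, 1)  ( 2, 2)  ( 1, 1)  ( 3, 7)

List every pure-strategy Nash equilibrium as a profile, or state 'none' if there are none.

Nash profiles: (A,S)

(A,P): not NE [P1→C gives 8>2; P2→S gives 9>7]
(A,Q): not NE [P1→B gives 4>1]
(A,R): not NE [P1→B gives 9>0; P2→S gives 9>3]
(A,S): NE
(B,P): not NE [P1→C gives 8>1; P2→S gives 7>2]
(B,Q): not NE [P2→S gives 7>0]
(B,R): not NE [P2→S gives 7>5]
(B,S): not NE [P1→A gives 5>1]
(C,P): not NE [P2→S gives 7>1]
(C,Q): not NE [P1→B gives 4>2; P2→S gives 7>2]
(C,R): not NE [P1→B gives 9>1; P2→S gives 7>1]
(C,S): not NE [P1→A gives 5>3]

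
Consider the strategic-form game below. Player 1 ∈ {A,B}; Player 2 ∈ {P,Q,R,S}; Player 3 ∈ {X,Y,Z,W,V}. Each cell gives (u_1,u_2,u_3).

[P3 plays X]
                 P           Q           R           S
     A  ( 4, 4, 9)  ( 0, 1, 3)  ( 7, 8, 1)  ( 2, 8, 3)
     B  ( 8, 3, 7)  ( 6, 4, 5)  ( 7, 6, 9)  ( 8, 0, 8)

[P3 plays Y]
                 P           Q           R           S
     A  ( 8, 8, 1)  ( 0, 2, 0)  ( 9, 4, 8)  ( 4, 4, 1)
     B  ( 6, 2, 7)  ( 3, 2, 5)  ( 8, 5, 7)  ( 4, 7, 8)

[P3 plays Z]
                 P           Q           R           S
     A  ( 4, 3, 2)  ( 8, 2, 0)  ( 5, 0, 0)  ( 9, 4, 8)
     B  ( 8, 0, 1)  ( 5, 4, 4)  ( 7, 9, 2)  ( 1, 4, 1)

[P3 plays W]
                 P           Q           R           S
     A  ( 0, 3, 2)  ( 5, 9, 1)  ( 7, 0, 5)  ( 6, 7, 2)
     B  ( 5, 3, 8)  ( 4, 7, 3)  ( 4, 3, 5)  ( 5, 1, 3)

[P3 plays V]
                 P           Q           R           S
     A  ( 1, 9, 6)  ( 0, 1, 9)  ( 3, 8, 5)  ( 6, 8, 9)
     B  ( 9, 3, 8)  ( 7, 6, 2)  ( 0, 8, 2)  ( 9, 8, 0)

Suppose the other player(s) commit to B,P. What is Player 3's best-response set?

u_3(X vs B,P) = 7
u_3(Y vs B,P) = 7
u_3(Z vs B,P) = 1
u_3(W vs B,P) = 8
u_3(V vs B,P) = 8
max payoff 8 at {W,V}

BR_3 = {W,V}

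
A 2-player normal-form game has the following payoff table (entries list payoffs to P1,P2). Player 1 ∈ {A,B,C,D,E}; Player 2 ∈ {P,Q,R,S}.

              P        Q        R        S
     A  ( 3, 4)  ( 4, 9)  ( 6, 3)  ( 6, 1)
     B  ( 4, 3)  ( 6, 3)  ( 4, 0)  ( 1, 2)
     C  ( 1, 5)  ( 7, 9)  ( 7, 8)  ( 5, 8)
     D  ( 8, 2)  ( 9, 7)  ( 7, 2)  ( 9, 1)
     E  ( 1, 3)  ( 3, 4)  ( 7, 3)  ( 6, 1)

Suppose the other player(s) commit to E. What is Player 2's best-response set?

u_2(P vs E) = 3
u_2(Q vs E) = 4
u_2(R vs E) = 3
u_2(S vs E) = 1
max payoff 4 at {Q}

BR_2 = {Q}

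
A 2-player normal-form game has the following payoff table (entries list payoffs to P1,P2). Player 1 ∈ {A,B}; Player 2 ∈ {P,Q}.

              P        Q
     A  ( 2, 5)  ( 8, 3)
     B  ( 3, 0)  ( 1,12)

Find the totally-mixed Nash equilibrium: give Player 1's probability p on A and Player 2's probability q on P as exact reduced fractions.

P1 mixes 6/7 on A; P2 mixes 7/8 on P

P1 indiff ⇒ q·2+(1-q)·8 = q·3+(1-q)·1 ⇒ q(-1) = (1-q)(-7) ⇒ q = 7/8
P2 indiff ⇒ p·5+(1-p)·0 = p·3+(1-p)·12 ⇒ p(2) = (1-p)(12) ⇒ p = 6/7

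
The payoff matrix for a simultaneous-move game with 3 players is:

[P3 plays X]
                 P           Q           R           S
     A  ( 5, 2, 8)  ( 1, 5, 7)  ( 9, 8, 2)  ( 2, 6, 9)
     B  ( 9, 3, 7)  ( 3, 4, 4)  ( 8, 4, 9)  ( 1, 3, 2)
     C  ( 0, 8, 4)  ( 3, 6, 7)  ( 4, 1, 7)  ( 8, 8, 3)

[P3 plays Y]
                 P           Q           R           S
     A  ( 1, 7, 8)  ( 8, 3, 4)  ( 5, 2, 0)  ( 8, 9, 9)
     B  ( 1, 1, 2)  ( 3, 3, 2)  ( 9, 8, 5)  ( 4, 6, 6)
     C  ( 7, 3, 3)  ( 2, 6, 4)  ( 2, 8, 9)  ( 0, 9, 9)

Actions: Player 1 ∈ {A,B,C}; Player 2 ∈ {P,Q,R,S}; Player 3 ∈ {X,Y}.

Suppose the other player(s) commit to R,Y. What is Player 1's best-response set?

P1 best: {B}

u_1(A vs R,Y) = 5
u_1(B vs R,Y) = 9
u_1(C vs R,Y) = 2
max payoff 9 at {B}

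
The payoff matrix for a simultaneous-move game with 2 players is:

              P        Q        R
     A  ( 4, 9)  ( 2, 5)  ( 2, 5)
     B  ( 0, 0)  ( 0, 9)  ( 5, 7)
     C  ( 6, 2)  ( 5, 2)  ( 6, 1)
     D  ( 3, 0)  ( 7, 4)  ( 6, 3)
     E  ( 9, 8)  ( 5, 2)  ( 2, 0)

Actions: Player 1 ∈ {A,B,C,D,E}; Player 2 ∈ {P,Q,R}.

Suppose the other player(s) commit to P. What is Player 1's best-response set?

BR_1 = {E}

u_1(A vs P) = 4
u_1(B vs P) = 0
u_1(C vs P) = 6
u_1(D vs P) = 3
u_1(E vs P) = 9
max payoff 9 at {E}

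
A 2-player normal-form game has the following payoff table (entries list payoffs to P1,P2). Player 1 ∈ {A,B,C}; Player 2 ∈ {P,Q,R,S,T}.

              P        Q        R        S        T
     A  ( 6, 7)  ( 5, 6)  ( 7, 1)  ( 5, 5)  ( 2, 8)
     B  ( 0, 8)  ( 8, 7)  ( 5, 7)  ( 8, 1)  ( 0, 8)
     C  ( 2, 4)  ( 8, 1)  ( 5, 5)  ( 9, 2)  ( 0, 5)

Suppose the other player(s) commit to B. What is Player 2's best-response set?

u_2(P vs B) = 8
u_2(Q vs B) = 7
u_2(R vs B) = 7
u_2(S vs B) = 1
u_2(T vs B) = 8
max payoff 8 at {P,T}

argmax u_2 = {P,T}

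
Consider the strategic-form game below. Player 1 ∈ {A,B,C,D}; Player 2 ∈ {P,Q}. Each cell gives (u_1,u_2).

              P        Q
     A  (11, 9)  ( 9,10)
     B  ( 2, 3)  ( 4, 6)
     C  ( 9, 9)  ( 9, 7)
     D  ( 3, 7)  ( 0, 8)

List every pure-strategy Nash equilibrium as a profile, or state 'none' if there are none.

(A,P): not NE [P2→Q gives 10>9]
(A,Q): NE
(B,P): not NE [P1→A gives 11>2; P2→Q gives 6>3]
(B,Q): not NE [P1→C gives 9>4]
(C,P): not NE [P1→A gives 11>9]
(C,Q): not NE [P2→P gives 9>7]
(D,P): not NE [P1→A gives 11>3; P2→Q gives 8>7]
(D,Q): not NE [P1→C gives 9>0]

NE set: (A,Q)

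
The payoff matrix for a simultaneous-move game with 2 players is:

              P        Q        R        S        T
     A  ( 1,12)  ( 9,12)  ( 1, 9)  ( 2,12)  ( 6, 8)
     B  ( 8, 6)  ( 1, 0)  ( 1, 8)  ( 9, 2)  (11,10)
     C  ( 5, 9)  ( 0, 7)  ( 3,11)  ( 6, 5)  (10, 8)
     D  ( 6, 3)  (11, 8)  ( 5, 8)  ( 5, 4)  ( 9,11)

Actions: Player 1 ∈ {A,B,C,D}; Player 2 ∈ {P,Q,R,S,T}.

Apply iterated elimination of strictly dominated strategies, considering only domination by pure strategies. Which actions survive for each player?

P1 drop A (D beats it: P:6>1 Q:11>9 R:5>1 S:5>2 T:9>6)
P2 drop P (R beats it: B:8>6 C:11>9 D:8>3)
P2 drop Q (T beats it: B:10>0 C:8>7 D:11>8)
P2 drop S (R beats it: B:8>2 C:11>5 D:8>4)
P1→{B,C,D} P2→{R,T}

IESDS → P1:{B,C,D} P2:{R,T}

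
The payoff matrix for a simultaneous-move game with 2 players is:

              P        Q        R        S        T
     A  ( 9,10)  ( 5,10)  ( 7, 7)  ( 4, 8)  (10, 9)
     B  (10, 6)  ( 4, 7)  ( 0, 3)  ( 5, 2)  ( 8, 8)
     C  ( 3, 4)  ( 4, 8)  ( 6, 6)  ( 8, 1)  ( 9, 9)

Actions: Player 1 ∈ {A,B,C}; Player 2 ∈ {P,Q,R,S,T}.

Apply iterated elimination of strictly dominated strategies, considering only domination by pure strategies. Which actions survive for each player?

Survivors P1:{A,B} P2:{P,Q,T}

P2 drop R (Q beats it: A:10>7 B:7>3 C:8>6)
P2 drop S (P beats it: A:10>8 B:6>2 C:4>1)
P1 drop C (A beats it: P:9>3 Q:5>4 T:10>9)
P1→{A,B} P2→{P,Q,T}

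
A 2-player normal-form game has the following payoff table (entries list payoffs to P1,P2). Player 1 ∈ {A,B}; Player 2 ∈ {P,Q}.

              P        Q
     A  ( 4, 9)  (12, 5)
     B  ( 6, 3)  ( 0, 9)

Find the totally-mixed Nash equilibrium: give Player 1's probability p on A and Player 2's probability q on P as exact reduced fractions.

p=3/5, q=6/7

P1 indiff ⇒ q·4+(1-q)·12 = q·6+(1-q)·0 ⇒ q(-2) = (1-q)(-12) ⇒ q = 6/7
P2 indiff ⇒ p·9+(1-p)·3 = p·5+(1-p)·9 ⇒ p(4) = (1-p)(6) ⇒ p = 3/5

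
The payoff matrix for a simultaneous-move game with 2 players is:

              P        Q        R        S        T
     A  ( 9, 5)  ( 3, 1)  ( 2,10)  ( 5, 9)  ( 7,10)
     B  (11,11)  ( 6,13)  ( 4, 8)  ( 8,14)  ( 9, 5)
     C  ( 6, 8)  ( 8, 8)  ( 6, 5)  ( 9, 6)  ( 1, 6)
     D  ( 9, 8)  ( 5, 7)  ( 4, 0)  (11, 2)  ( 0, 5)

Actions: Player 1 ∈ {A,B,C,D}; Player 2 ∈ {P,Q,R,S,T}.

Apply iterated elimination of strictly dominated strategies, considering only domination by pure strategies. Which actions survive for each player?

IESDS → P1:{B,C,D} P2:{P,Q,S}

P1 drop A (B beats it: P:11>9 Q:6>3 R:4>2 S:8>5 T:9>7)
P2 drop R (P beats it: B:11>8 C:8>5 D:8>0)
P2 drop T (P beats it: B:11>5 C:8>6 D:8>5)
P1→{B,C,D} P2→{P,Q,S}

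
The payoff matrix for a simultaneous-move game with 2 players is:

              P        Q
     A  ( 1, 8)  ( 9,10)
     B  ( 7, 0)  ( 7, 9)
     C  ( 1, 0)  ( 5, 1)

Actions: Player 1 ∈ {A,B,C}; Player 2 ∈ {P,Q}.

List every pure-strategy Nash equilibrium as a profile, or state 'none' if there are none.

(A,P): not NE [P1→B gives 7>1; P2→Q gives 10>8]
(A,Q): NE
(B,P): not NE [P2→Q gives 9>0]
(B,Q): not NE [P1→A gives 9>7]
(C,P): not NE [P1→B gives 7>1; P2→Q gives 1>0]
(C,Q): not NE [P1→A gives 9>5]

Nash profiles: (A,Q)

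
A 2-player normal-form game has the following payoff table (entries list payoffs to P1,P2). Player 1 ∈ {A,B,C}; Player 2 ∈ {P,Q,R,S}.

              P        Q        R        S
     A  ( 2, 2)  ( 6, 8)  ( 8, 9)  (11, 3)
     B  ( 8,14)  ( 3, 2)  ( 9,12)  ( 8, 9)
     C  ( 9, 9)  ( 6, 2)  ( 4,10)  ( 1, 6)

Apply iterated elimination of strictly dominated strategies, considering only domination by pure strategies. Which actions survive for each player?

P2 drop Q (R beats it: A:9>8 B:12>2 C:10>2)
P2 drop S (R beats it: A:9>3 B:12>9 C:10>6)
P1 drop A (B beats it: P:8>2 R:9>8)
P1→{B,C} P2→{P,R}

IESDS → P1:{B,C} P2:{P,R}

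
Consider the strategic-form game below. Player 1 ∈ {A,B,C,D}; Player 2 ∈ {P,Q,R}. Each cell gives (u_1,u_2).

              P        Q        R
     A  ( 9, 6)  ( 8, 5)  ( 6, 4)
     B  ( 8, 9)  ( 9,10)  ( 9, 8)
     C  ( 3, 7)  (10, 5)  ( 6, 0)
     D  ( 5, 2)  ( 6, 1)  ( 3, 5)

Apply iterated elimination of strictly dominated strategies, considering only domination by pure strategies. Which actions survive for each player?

IESDS → P1:{A,B,C} P2:{P,Q}

P1 drop D (A beats it: P:9>5 Q:8>6 R:6>3)
P2 drop R (P beats it: A:6>4 B:9>8 C:7>0)
P1→{A,B,C} P2→{P,Q}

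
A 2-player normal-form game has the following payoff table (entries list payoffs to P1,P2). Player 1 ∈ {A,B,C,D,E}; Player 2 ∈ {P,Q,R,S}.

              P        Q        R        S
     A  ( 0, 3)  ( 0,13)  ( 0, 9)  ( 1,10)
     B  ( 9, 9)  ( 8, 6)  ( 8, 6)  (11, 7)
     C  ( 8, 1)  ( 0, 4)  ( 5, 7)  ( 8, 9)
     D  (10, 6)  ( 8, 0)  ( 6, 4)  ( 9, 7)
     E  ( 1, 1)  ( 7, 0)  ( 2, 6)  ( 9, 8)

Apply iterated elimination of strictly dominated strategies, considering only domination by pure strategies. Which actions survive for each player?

P1 drop A (B beats it: P:9>0 Q:8>0 R:8>0 S:11>1)
P1 drop C (B beats it: P:9>8 Q:8>0 R:8>5 S:11>8)
P1 drop E (B beats it: P:9>1 Q:8>7 R:8>2 S:11>9)
P2 drop Q (P beats it: B:9>6 D:6>0)
P2 drop R (P beats it: B:9>6 D:6>4)
P1→{B,D} P2→{P,S}

IESDS → P1:{B,D} P2:{P,S}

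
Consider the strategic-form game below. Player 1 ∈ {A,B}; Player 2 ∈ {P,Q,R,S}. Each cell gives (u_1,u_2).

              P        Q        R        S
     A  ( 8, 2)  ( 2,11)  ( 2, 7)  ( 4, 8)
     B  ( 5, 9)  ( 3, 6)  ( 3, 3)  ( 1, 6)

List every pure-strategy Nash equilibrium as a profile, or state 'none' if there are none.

(A,P): not NE [P2→Q gives 11>2]
(A,Q): not NE [P1→B gives 3>2]
(A,R): not NE [P1→B gives 3>2; P2→Q gives 11>7]
(A,S): not NE [P2→Q gives 11>8]
(B,P): not NE [P1→A gives 8>5]
(B,Q): not NE [P2→P gives 9>6]
(B,R): not NE [P2→P gives 9>3]
(B,S): not NE [P1→A gives 4>1; P2→P gives 9>6]

No pure NE.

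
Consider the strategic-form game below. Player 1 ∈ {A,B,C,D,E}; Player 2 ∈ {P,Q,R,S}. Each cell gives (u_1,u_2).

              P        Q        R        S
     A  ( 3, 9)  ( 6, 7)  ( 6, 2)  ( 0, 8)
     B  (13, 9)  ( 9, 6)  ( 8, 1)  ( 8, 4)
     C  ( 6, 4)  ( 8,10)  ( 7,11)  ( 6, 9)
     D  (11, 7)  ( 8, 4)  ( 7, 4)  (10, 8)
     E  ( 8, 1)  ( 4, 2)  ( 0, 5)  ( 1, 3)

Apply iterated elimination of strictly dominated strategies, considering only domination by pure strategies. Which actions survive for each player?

IESDS → P1:{B,D} P2:{P,S}

P1 drop A (B beats it: P:13>3 Q:9>6 R:8>6 S:8>0)
P1 drop C (B beats it: P:13>6 Q:9>8 R:8>7 S:8>6)
P1 drop E (B beats it: P:13>8 Q:9>4 R:8>0 S:8>1)
P2 drop Q (P beats it: B:9>6 D:7>4)
P2 drop R (P beats it: B:9>1 D:7>4)
P1→{B,D} P2→{P,S}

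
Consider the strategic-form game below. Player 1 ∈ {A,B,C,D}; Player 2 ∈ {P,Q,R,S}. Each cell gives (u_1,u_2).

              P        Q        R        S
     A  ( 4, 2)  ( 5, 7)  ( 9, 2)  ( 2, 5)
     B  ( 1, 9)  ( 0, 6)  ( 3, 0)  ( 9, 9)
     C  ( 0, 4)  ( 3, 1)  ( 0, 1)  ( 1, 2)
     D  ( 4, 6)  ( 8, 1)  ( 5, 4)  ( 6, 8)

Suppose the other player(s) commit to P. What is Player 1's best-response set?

argmax u_1 = {A,D}

u_1(A vs P) = 4
u_1(B vs P) = 1
u_1(C vs P) = 0
u_1(D vs P) = 4
max payoff 4 at {A,D}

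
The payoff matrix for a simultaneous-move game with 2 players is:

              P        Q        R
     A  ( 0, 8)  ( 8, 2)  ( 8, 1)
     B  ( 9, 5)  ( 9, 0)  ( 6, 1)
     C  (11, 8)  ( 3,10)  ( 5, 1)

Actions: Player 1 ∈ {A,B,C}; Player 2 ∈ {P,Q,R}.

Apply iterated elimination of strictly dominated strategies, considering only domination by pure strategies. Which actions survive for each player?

Remaining: P1:{B,C} P2:{P,Q}

P2 drop R (P beats it: A:8>1 B:5>1 C:8>1)
P1 drop A (B beats it: P:9>0 Q:9>8)
P1→{B,C} P2→{P,Q}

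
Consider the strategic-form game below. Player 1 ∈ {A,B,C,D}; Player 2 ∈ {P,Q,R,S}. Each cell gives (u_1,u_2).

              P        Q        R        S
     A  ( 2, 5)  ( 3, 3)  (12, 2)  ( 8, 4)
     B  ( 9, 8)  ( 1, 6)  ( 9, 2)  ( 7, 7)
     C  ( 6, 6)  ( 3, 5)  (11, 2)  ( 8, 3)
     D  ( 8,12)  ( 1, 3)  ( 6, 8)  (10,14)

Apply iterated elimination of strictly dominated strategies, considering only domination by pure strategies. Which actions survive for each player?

Remaining: P1:{B,D} P2:{P,S}

P2 drop Q (P beats it: A:5>3 B:8>6 C:6>5 D:12>3)
P2 drop R (P beats it: A:5>2 B:8>2 C:6>2 D:12>8)
P1 drop A (D beats it: P:8>2 S:10>8)
P1 drop C (D beats it: P:8>6 S:10>8)
P1→{B,D} P2→{P,S}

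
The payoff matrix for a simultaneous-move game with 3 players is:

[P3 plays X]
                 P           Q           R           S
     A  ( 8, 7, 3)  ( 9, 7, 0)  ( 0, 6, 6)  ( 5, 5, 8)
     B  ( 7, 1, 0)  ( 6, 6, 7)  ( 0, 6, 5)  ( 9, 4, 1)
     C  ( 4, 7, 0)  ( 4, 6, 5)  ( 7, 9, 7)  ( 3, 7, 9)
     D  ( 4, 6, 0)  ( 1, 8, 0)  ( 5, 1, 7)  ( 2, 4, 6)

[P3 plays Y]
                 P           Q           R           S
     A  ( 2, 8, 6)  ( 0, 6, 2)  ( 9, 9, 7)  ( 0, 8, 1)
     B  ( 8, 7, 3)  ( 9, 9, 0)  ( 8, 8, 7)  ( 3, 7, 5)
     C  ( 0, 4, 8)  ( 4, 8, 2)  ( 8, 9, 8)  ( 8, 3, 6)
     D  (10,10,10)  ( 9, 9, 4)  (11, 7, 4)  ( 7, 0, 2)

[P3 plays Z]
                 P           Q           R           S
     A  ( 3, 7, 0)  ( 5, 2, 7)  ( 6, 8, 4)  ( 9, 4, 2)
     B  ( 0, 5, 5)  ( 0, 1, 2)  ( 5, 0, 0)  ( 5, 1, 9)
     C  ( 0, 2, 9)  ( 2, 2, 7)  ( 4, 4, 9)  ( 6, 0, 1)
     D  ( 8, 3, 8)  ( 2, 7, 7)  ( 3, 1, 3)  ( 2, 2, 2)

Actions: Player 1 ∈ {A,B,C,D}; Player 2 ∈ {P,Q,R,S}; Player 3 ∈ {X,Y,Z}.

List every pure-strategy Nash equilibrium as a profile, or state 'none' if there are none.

Nash profiles: (D,P,Y)

(A,P,X): not NE [P3→Y gives 6>3]
(A,P,Y): not NE [P1→D gives 10>2; P2→R gives 9>8]
(A,P,Z): not NE [P1→D gives 8>3; P2→R gives 8>7; P3→Y gives 6>0]
(A,Q,X): not NE [P3→Z gives 7>0]
(A,Q,Y): not NE [P1→D gives 9>0; P2→R gives 9>6; P3→Z gives 7>2]
(A,Q,Z): not NE [P2→R gives 8>2]
(A,R,X): not NE [P1→C gives 7>0; P2→Q gives 7>6; P3→Y gives 7>6]
(A,R,Y): not NE [P1→D gives 11>9]
(A,R,Z): not NE [P3→Y gives 7>4]
(A,S,X): not NE [P1→B gives 9>5; P2→Q gives 7>5]
(A,S,Y): not NE [P1→C gives 8>0; P2→R gives 9>8; P3→X gives 8>1]
(A,S,Z): not NE [P2→R gives 8>4; P3→X gives 8>2]
(B,P,X): not NE [P1→A gives 8>7; P2→R gives 6>1; P3→Z gives 5>0]
(B,P,Y): not NE [P1→D gives 10>8; P2→Q gives 9>7; P3→Z gives 5>3]
(B,P,Z): not NE [P1→D gives 8>0]
(B,Q,X): not NE [P1→A gives 9>6]
(B,Q,Y): not NE [P3→X gives 7>0]
(B,Q,Z): not NE [P1→A gives 5>0; P2→P gives 5>1; P3→X gives 7>2]
(B,R,X): not NE [P1→C gives 7>0; P3→Y gives 7>5]
(B,R,Y): not NE [P1→D gives 11>8; P2→Q gives 9>8]
(B,R,Z): not NE [P1→A gives 6>5; P2→P gives 5>0; P3→Y gives 7>0]
(B,S,X): not NE [P2→R gives 6>4; P3→Z gives 9>1]
(B,S,Y): not NE [P1→C gives 8>3; P2→Q gives 9>7; P3→Z gives 9>5]
(B,S,Z): not NE [P1→A gives 9>5; P2→P gives 5>1]
(C,P,X): not NE [P1→A gives 8>4; P2→R gives 9>7; P3→Z gives 9>0]
(C,P,Y): not NE [P1→D gives 10>0; P2→R gives 9>4; P3→Z gives 9>8]
(C,P,Z): not NE [P1→D gives 8>0; P2→R gives 4>2]
(C,Q,X): not NE [P1→A gives 9>4; P2→R gives 9>6; P3→Z gives 7>5]
(C,Q,Y): not NE [P1→D gives 9>4; P2→R gives 9>8; P3→Z gives 7>2]
(C,Q,Z): not NE [P1→A gives 5>2; P2→R gives 4>2]
(C,R,X): not NE [P3→Z gives 9>7]
(C,R,Y): not NE [P1→D gives 11>8; P3→Z gives 9>8]
(C,R,Z): not NE [P1→A gives 6>4]
(C,S,X): not NE [P1→B gives 9>3; P2→R gives 9>7]
(C,S,Y): not NE [P2→R gives 9>3; P3→X gives 9>6]
(C,S,Z): not NE [P1→A gives 9>6; P2→R gives 4>0; P3→X gives 9>1]
(D,P,X): not NE [P1→A gives 8>4; P2→Q gives 8>6; P3→Y gives 10>0]
(D,P,Y): NE
(D,P,Z): not NE [P2→Q gives 7>3; P3→Y gives 10>8]
(D,Q,X): not NE [P1→A gives 9>1; P3→Z gives 7>0]
(D,Q,Y): not NE [P2→P gives 10>9; P3→Z gives 7>4]
(D,Q,Z): not NE [P1→A gives 5>2]
(D,R,X): not NE [P1→C gives 7>5; P2→Q gives 8>1]
(D,R,Y): not NE [P2→P gives 10>7; P3→X gives 7>4]
(D,R,Z): not NE [P1→A gives 6>3; P2→Q gives 7>1; P3→X gives 7>3]
(D,S,X): not NE [P1→B gives 9>2; P2→Q gives 8>4]
(D,S,Y): not NE [P1→C gives 8>7; P2→P gives 10>0; P3→X gives 6>2]
(D,S,Z): not NE [P1→A gives 9>2; P2→Q gives 7>2; P3→X gives 6>2]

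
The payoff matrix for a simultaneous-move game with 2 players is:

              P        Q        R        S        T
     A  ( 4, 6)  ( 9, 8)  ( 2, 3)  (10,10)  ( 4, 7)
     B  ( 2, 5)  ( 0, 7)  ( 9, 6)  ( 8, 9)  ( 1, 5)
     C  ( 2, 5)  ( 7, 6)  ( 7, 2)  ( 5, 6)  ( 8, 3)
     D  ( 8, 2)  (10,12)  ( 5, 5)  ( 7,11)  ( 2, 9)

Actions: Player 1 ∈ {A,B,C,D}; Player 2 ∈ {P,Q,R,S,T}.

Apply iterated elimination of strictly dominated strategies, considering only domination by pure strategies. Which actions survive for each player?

Survivors P1:{A,D} P2:{Q,S}

P2 drop P (Q beats it: A:8>6 B:7>5 C:6>5 D:12>2)
P2 drop R (Q beats it: A:8>3 B:7>6 C:6>2 D:12>5)
P1 drop B (A beats it: Q:9>0 S:10>8 T:4>1)
P2 drop T (Q beats it: A:8>7 C:6>3 D:12>9)
P1 drop C (A beats it: Q:9>7 S:10>5)
P1→{A,D} P2→{Q,S}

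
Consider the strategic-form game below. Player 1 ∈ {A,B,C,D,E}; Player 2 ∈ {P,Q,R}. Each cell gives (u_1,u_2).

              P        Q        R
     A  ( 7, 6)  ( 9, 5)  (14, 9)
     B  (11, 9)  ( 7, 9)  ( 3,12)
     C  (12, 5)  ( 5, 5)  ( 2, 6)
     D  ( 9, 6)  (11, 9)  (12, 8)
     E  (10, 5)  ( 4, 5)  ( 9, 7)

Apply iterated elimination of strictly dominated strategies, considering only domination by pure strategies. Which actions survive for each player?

Survivors P1:{A,D} P2:{Q,R}

P2 drop P (R beats it: A:9>6 B:12>9 C:6>5 D:8>6 E:7>5)
P1 drop B (A beats it: Q:9>7 R:14>3)
P1 drop C (A beats it: Q:9>5 R:14>2)
P1 drop E (A beats it: Q:9>4 R:14>9)
P1→{A,D} P2→{Q,R}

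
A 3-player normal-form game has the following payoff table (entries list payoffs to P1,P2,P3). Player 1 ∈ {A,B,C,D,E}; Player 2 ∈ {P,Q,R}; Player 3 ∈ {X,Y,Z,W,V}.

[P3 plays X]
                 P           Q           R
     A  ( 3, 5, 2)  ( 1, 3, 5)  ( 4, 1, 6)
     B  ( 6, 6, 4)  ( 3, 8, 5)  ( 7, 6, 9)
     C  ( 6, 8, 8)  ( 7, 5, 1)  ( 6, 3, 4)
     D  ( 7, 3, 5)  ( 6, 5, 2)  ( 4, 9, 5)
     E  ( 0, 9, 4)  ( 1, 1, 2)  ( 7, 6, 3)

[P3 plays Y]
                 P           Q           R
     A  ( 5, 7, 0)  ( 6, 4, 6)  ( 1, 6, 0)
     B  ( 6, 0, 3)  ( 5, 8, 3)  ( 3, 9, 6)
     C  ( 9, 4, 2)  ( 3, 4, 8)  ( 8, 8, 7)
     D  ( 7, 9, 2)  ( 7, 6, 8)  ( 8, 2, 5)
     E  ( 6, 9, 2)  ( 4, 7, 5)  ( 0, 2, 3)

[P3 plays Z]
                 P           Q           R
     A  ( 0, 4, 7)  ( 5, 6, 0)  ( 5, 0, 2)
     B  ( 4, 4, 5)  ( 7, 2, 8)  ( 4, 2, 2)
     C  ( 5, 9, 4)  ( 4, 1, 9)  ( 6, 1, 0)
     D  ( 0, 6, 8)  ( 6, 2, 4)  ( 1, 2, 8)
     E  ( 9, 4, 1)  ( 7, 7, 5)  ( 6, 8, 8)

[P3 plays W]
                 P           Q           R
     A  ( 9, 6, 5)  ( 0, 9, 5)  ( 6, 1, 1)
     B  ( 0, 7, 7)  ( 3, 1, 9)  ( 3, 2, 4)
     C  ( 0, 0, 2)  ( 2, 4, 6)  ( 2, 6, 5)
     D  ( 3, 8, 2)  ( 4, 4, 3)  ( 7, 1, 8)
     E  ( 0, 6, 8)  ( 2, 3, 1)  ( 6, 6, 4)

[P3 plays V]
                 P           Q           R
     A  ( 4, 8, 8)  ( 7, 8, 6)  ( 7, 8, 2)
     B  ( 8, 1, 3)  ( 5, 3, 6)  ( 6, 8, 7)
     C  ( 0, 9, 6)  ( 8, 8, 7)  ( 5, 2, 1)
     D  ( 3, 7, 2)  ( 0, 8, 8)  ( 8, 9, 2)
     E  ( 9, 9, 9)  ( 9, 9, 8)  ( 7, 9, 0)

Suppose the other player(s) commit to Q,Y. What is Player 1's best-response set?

P1 best: {D}

u_1(A vs Q,Y) = 6
u_1(B vs Q,Y) = 5
u_1(C vs Q,Y) = 3
u_1(D vs Q,Y) = 7
u_1(E vs Q,Y) = 4
max payoff 7 at {D}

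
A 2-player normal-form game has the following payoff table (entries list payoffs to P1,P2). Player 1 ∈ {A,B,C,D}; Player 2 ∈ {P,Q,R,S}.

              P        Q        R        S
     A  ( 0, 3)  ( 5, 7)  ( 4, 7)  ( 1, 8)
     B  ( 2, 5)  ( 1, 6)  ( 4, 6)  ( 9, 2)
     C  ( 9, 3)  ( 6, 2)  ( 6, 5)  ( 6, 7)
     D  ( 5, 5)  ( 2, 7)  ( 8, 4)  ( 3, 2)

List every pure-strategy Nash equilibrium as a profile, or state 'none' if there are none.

No pure NE.

(A,P): not NE [P1→C gives 9>0; P2→S gives 8>3]
(A,Q): not NE [P1→C gives 6>5; P2→S gives 8>7]
(A,R): not NE [P1→D gives 8>4; P2→S gives 8>7]
(A,S): not NE [P1→B gives 9>1]
(B,P): not NE [P1→C gives 9>2; P2→R gives 6>5]
(B,Q): not NE [P1→C gives 6>1]
(B,R): not NE [P1→D gives 8>4]
(B,S): not NE [P2→R gives 6>2]
(C,P): not NE [P2→S gives 7>3]
(C,Q): not NE [P2→S gives 7>2]
(C,R): not NE [P1→D gives 8>6; P2→S gives 7>5]
(C,S): not NE [P1→B gives 9>6]
(D,P): not NE [P1→C gives 9>5; P2→Q gives 7>5]
(D,Q): not NE [P1→C gives 6>2]
(D,R): not NE [P2→Q gives 7>4]
(D,S): not NE [P1→B gives 9>3; P2→Q gives 7>2]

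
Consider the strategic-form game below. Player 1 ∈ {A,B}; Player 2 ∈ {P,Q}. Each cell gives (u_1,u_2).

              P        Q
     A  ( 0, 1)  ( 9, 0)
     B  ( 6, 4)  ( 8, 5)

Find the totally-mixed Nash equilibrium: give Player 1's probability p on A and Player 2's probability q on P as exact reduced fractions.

P1 mixes 1/2 on A; P2 mixes 1/7 on P

P1 indiff ⇒ q·0+(1-q)·9 = q·6+(1-q)·8 ⇒ q(-6) = (1-q)(-1) ⇒ q = 1/7
P2 indiff ⇒ p·1+(1-p)·4 = p·0+(1-p)·5 ⇒ p(1) = (1-p)(1) ⇒ p = 1/2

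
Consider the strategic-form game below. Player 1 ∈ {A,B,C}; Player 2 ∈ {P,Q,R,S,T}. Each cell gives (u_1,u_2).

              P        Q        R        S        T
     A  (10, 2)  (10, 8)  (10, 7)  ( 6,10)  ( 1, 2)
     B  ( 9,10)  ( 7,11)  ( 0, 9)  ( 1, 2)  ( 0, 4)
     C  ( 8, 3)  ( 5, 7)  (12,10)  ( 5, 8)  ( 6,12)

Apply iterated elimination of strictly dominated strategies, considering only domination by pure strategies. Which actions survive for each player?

P1 drop B (A beats it: P:10>9 Q:10>7 R:10>0 S:6>1 T:1>0)
P2 drop P (Q beats it: A:8>2 C:7>3)
P2 drop Q (S beats it: A:10>8 C:8>7)
P1→{A,C} P2→{R,S,T}

Survivors P1:{A,C} P2:{R,S,T}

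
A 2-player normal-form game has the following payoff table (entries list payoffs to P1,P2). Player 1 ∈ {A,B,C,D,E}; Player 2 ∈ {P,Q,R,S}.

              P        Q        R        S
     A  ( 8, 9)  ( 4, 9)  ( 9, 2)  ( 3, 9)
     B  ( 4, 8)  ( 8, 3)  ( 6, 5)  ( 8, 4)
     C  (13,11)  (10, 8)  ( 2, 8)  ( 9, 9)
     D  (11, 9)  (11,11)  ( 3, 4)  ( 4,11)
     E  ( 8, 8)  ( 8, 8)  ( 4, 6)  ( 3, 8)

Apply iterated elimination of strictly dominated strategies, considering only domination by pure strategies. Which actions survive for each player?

Survivors P1:{C,D} P2:{P,Q,S}

P2 drop R (P beats it: A:9>2 B:8>5 C:11>8 D:9>4 E:8>6)
P1 drop A (C beats it: P:13>8 Q:10>4 S:9>3)
P1 drop B (C beats it: P:13>4 Q:10>8 S:9>8)
P1 drop E (C beats it: P:13>8 Q:10>8 S:9>3)
P1→{C,D} P2→{P,Q,S}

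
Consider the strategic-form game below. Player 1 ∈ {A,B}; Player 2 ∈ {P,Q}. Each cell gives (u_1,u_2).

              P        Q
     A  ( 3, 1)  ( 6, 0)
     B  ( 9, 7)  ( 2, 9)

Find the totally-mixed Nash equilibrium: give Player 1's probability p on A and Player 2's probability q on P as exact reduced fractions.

P1 indiff ⇒ q·3+(1-q)·6 = q·9+(1-q)·2 ⇒ q(-6) = (1-q)(-4) ⇒ q = 2/5
P2 indiff ⇒ p·1+(1-p)·7 = p·0+(1-p)·9 ⇒ p(1) = (1-p)(2) ⇒ p = 2/3

p=2/3, q=2/5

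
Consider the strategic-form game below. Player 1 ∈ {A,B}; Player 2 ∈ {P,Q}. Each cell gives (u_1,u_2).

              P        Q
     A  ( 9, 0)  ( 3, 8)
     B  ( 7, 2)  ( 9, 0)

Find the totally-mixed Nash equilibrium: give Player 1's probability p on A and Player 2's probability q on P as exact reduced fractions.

P1 indiff ⇒ q·9+(1-q)·3 = q·7+(1-q)·9 ⇒ q(2) = (1-q)(6) ⇒ q = 3/4
P2 indiff ⇒ p·0+(1-p)·2 = p·8+(1-p)·0 ⇒ p(-8) = (1-p)(-2) ⇒ p = 1/5

p=1/5, q=3/4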